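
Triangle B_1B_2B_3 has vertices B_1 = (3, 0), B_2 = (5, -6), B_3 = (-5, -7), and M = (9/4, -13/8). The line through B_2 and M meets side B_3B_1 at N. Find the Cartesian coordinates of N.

(13/7, -1)

Barycentric coordinates of M with respect to B_1B_2B_3: (3/4, 1/8, 1/8).
On side B_3B_1 the B_2-coordinate is zero; dropping M's B_2-weight 1/8 and renormalizing the remaining 1/8 : 3/4 gives weights 1/7, 6/7 on B_3, B_1.
N = (1/7)·(-5, -7) + (6/7)·(3, 0) = (13/7, -1).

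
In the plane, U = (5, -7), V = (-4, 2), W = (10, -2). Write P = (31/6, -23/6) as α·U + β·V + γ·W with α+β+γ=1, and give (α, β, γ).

Signed area of the reference triangle: [UVW] = ½·(5·(2−(-2)) + (-4)·(-2−(-7)) + 10·(-7−2)) = ½·(20 − 20 − 90) = -45.
[PVW] = ½·((31/6)·(2−(-2)) + (-4)·(-2−(-23/6)) + 10·(-23/6−2)) = ½·(62/3 − 22/3 − 175/3) = -45/2, so the U-coordinate is (-45/2)/(-45) = 1/2.
[UPW] = ½·(5·(-23/6−(-2)) + (31/6)·(-2−(-7)) + 10·(-7−(-23/6))) = ½·(-55/6 + 155/6 − 95/3) = -15/2, so the V-coordinate is 1/6.
[UVP] = ½·(5·(2−(-23/6)) + (-4)·(-23/6−(-7)) + (31/6)·(-7−2)) = ½·(175/6 − 38/3 − 93/2) = -15, so the W-coordinate is 1/3.

(1/2, 1/6, 1/3)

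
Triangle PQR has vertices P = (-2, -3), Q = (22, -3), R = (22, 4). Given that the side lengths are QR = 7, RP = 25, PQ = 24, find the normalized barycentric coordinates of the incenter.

(1/8, 25/56, 3/7)

The incenter has barycentric coordinates proportional to the opposite side lengths: (7 : 25 : 24).
Normalizing by 7+25+24 = 56 gives (1/8, 25/56, 3/7).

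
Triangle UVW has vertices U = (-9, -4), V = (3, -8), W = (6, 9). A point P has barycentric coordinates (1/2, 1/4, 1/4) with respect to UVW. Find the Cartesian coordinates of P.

(-9/4, -7/4)

P = (1/2)·U + (1/4)·V + (1/4)·W.
x-coordinate: (1/2)·(-9) + (1/4)·3 + (1/4)·6 = -9/4.
y-coordinate: (1/2)·(-4) + (1/4)·(-8) + (1/4)·9 = -7/4.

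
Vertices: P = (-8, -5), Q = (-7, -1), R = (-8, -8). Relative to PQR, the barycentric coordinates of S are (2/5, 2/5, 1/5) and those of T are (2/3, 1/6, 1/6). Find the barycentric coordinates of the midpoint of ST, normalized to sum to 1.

(8/15, 17/60, 11/60)

Since both coordinate triples sum to 1, the midpoint's barycentrics are the componentwise average.
(2/5+2/3)/2 = 8/15; similarly 17/60 and 11/60.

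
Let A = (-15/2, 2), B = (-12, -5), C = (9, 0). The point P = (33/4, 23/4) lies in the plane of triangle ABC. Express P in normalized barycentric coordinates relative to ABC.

Signed area of the reference triangle: [ABC] = ½·((-15/2)·(-5−0) + (-12)·(0−2) + 9·(2−(-5))) = ½·(75/2 + 24 + 63) = 249/4.
[PBC] = ½·((33/4)·(-5−0) + (-12)·(0−(23/4)) + 9·(23/4−(-5))) = ½·(-165/4 + 69 + 387/4) = 249/4, so the A-coordinate is (249/4)/(249/4) = 1.
[APC] = ½·((-15/2)·(23/4−0) + (33/4)·(0−2) + 9·(2−(23/4))) = ½·(-345/8 − 33/2 − 135/4) = -747/16, so the B-coordinate is -3/4.
[ABP] = ½·((-15/2)·(-5−(23/4)) + (-12)·(23/4−2) + (33/4)·(2−(-5))) = ½·(645/8 − 45 + 231/4) = 747/16, so the C-coordinate is 3/4.

(1, -3/4, 3/4)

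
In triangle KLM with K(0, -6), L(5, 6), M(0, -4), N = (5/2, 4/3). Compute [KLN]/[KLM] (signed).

2/3

[KLM] = ½·(0·(6−(-4)) + 5·(-4−(-6)) + 0·(-6−6)) = ½·(0 + 10 + 0) = 5.
[KLN] = ½·(0·(6−(4/3)) + 5·(4/3−(-6)) + (5/2)·(-6−6)) = ½·(0 + 110/3 − 30) = 10/3, so the ratio is (10/3)/5 = 2/3.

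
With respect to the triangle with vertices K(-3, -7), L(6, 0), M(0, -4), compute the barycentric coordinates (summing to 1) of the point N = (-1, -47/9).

(5/9, 1/9, 1/3)

Signed area of the reference triangle: [KLM] = ½·((-3)·(0−(-4)) + 6·(-4−(-7)) + 0·(-7−0)) = ½·(-12 + 18 + 0) = 3.
[NLM] = ½·((-1)·(0−(-4)) + 6·(-4−(-47/9)) + 0·(-47/9−0)) = ½·(-4 + 22/3 + 0) = 5/3, so the K-coordinate is (5/3)/3 = 5/9.
[KNM] = ½·((-3)·(-47/9−(-4)) + (-1)·(-4−(-7)) + 0·(-7−(-47/9))) = ½·(11/3 − 3 + 0) = 1/3, so the L-coordinate is 1/9.
[KLN] = ½·((-3)·(0−(-47/9)) + 6·(-47/9−(-7)) + (-1)·(-7−0)) = ½·(-47/3 + 32/3 + 7) = 1, so the M-coordinate is 1/3.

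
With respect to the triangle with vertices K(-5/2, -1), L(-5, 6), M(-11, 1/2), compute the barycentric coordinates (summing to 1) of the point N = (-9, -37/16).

(1/2, -3/8, 7/8)

Signed area of the reference triangle: [KLM] = ½·((-5/2)·(6−(1/2)) + (-5)·(1/2−(-1)) + (-11)·(-1−6)) = ½·(-55/4 − 15/2 + 77) = 223/8.
[NLM] = ½·((-9)·(6−(1/2)) + (-5)·(1/2−(-37/16)) + (-11)·(-37/16−6)) = ½·(-99/2 − 225/16 + 1463/16) = 223/16, so the K-coordinate is (223/16)/(223/8) = 1/2.
[KNM] = ½·((-5/2)·(-37/16−(1/2)) + (-9)·(1/2−(-1)) + (-11)·(-1−(-37/16))) = ½·(225/32 − 27/2 − 231/16) = -669/64, so the L-coordinate is -3/8.
[KLN] = ½·((-5/2)·(6−(-37/16)) + (-5)·(-37/16−(-1)) + (-9)·(-1−6)) = ½·(-665/32 + 105/16 + 63) = 1561/64, so the M-coordinate is 7/8.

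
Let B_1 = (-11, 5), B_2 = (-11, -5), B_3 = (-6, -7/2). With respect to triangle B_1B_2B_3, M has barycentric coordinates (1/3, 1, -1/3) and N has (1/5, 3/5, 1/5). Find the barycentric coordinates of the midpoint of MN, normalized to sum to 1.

Since both coordinate triples sum to 1, the midpoint's barycentrics are the componentwise average.
(1/3+1/5)/2 = 4/15; similarly 4/5 and -1/15.

(4/15, 4/5, -1/15)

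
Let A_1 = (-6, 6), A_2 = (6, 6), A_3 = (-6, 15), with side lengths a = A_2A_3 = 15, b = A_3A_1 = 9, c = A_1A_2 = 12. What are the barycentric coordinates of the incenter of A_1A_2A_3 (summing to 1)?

(5/12, 1/4, 1/3)

The incenter has barycentric coordinates proportional to the opposite side lengths: (15 : 9 : 12).
Normalizing by 15+9+12 = 36 gives (5/12, 1/4, 1/3).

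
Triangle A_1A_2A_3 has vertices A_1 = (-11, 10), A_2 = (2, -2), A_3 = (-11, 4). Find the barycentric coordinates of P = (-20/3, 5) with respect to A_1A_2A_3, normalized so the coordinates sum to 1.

(1/2, 1/3, 1/6)

Signed area of the reference triangle: [A_1A_2A_3] = ½·((-11)·(-2−4) + 2·(4−10) + (-11)·(10−(-2))) = ½·(66 − 12 − 132) = -39.
[PA_2A_3] = ½·((-20/3)·(-2−4) + 2·(4−5) + (-11)·(5−(-2))) = ½·(40 − 2 − 77) = -39/2, so the A_1-coordinate is (-39/2)/(-39) = 1/2.
[A_1PA_3] = ½·((-11)·(5−4) + (-20/3)·(4−10) + (-11)·(10−5)) = ½·(-11 + 40 − 55) = -13, so the A_2-coordinate is 1/3.
[A_1A_2P] = ½·((-11)·(-2−5) + 2·(5−10) + (-20/3)·(10−(-2))) = ½·(77 − 10 − 80) = -13/2, so the A_3-coordinate is 1/6.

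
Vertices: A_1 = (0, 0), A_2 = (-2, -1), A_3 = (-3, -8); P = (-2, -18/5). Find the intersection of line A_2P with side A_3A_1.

(-2, -16/3)

Barycentric coordinates of P with respect to A_1A_2A_3: (1/5, 2/5, 2/5).
On side A_3A_1 the A_2-coordinate is zero; dropping P's A_2-weight 2/5 and renormalizing the remaining 2/5 : 1/5 gives weights 2/3, 1/3 on A_3, A_1.
Q = (2/3)·(-3, -8) + (1/3)·(0, 0) = (-2, -16/3).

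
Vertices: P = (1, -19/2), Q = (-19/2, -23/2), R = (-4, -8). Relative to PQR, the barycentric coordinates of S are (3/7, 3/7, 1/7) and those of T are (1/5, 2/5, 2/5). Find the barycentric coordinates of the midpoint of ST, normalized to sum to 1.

(11/35, 29/70, 19/70)

Since both coordinate triples sum to 1, the midpoint's barycentrics are the componentwise average.
(3/7+1/5)/2 = 11/35; similarly 29/70 and 19/70.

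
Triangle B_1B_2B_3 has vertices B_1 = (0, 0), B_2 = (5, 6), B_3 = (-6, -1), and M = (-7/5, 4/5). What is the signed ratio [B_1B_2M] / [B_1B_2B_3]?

2/5

[B_1B_2B_3] = ½·(0·(6−(-1)) + 5·(-1−0) + (-6)·(0−6)) = ½·(0 − 5 + 36) = 31/2.
[B_1B_2M] = ½·(0·(6−(4/5)) + 5·(4/5−0) + (-7/5)·(0−6)) = ½·(0 + 4 + 42/5) = 31/5, so the ratio is (31/5)/(31/2) = 2/5.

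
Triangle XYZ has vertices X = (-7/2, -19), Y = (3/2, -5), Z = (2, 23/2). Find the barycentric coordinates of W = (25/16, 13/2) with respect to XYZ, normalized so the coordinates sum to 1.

(1/16, 3/16, 3/4)

Signed area of the reference triangle: [XYZ] = ½·((-7/2)·(-5−(23/2)) + (3/2)·(23/2−(-19)) + 2·(-19−(-5))) = ½·(231/4 + 183/4 − 28) = 151/4.
[WYZ] = ½·((25/16)·(-5−(23/2)) + (3/2)·(23/2−(13/2)) + 2·(13/2−(-5))) = ½·(-825/32 + 15/2 + 23) = 151/64, so the X-coordinate is (151/64)/(151/4) = 1/16.
[XWZ] = ½·((-7/2)·(13/2−(23/2)) + (25/16)·(23/2−(-19)) + 2·(-19−(13/2))) = ½·(35/2 + 1525/32 − 51) = 453/64, so the Y-coordinate is 3/16.
[XYW] = ½·((-7/2)·(-5−(13/2)) + (3/2)·(13/2−(-19)) + (25/16)·(-19−(-5))) = ½·(161/4 + 153/4 − 175/8) = 453/16, so the Z-coordinate is 3/4.
Check: 1/16 + 3/16 + 3/4 = 1.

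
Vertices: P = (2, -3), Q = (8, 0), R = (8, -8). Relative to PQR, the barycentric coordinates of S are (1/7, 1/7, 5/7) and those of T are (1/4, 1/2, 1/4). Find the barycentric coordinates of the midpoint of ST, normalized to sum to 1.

(11/56, 9/28, 27/56)

Since both coordinate triples sum to 1, the midpoint's barycentrics are the componentwise average.
(1/7+1/4)/2 = 11/56; similarly 9/28 and 27/56.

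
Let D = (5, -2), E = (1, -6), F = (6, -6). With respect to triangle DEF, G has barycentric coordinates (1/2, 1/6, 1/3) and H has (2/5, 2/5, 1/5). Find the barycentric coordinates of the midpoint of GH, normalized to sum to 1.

Since both coordinate triples sum to 1, the midpoint's barycentrics are the componentwise average.
(1/2+2/5)/2 = 9/20; similarly 17/60 and 4/15.

(9/20, 17/60, 4/15)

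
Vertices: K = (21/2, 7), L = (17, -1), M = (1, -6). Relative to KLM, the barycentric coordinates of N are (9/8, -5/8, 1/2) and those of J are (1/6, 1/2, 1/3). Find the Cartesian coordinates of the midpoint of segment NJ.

(589/96, 25/12)

Barycentric coordinates of the midpoint are the average: (31/48, -1/16, 5/12).
Converting: (31/48)·K + (-1/16)·L + (5/12)·M = (589/96, 25/12).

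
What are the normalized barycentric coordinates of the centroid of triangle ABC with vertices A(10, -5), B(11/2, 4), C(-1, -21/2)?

The centroid is the average of the vertices, so each weight is 1/3.

(1/3, 1/3, 1/3)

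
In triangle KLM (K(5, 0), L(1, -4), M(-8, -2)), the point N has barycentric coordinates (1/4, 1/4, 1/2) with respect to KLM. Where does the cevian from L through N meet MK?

Line LN meets MK where the L-coordinate vanishes; zeroing N's L-weight and renormalizing leaves M, K-weights 1/2 : 1/4 → (2/3, 1/3).
So J = (2/3)·M + (1/3)·K = (-11/3, -4/3).

(-11/3, -4/3)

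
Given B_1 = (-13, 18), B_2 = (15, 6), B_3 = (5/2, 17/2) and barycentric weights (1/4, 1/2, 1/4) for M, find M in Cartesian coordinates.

M = (1/4)·B_1 + (1/2)·B_2 + (1/4)·B_3.
x-coordinate: (1/4)·(-13) + (1/2)·15 + (1/4)·(5/2) = 39/8.
y-coordinate: (1/4)·18 + (1/2)·6 + (1/4)·(17/2) = 77/8.

(39/8, 77/8)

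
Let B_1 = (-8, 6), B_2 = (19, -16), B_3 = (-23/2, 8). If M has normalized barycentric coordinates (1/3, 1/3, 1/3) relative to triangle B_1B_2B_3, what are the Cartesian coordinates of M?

M = (1/3)·B_1 + (1/3)·B_2 + (1/3)·B_3.
x-coordinate: (1/3)·(-8) + (1/3)·19 + (1/3)·(-23/2) = -1/6.
y-coordinate: (1/3)·6 + (1/3)·(-16) + (1/3)·8 = -2/3.

(-1/6, -2/3)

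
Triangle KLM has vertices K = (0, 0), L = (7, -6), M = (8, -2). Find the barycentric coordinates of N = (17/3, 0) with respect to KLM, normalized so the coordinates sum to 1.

(1/3, -1/3, 1)

Signed area of the reference triangle: [KLM] = ½·(0·(-6−(-2)) + 7·(-2−0) + 8·(0−(-6))) = ½·(0 − 14 + 48) = 17.
[NLM] = ½·((17/3)·(-6−(-2)) + 7·(-2−0) + 8·(0−(-6))) = ½·(-68/3 − 14 + 48) = 17/3, so the K-coordinate is (17/3)/17 = 1/3.
[KNM] = ½·(0·(0−(-2)) + (17/3)·(-2−0) + 8·(0−0)) = ½·(0 − 34/3 + 0) = -17/3, so the L-coordinate is -1/3.
[KLN] = ½·(0·(-6−0) + 7·(0−0) + (17/3)·(0−(-6))) = ½·(0 + 0 + 34) = 17, so the M-coordinate is 1.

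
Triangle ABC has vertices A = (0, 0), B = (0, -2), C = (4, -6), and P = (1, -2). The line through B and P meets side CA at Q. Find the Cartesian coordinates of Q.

(4/3, -2)

Barycentric coordinates of P with respect to ABC: (1/2, 1/4, 1/4).
On side CA the B-coordinate is zero; dropping P's B-weight 1/4 and renormalizing the remaining 1/4 : 1/2 gives weights 1/3, 2/3 on C, A.
Q = (1/3)·(4, -6) + (2/3)·(0, 0) = (4/3, -2).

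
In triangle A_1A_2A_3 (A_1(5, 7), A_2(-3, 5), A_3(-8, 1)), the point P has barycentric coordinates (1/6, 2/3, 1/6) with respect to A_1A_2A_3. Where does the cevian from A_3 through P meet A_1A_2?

Line A_3P meets A_1A_2 where the A_3-coordinate vanishes; zeroing P's A_3-weight and renormalizing leaves A_1, A_2-weights 1/6 : 2/3 → (1/5, 4/5).
So Q = (1/5)·A_1 + (4/5)·A_2 = (-7/5, 27/5).

(-7/5, 27/5)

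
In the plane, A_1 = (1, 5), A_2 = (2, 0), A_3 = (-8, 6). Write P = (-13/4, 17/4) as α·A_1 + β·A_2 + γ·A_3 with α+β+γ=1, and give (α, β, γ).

Signed area of the reference triangle: [A_1A_2A_3] = ½·(1·(0−6) + 2·(6−5) + (-8)·(5−0)) = ½·(-6 + 2 − 40) = -22.
[PA_2A_3] = ½·((-13/4)·(0−6) + 2·(6−(17/4)) + (-8)·(17/4−0)) = ½·(39/2 + 7/2 − 34) = -11/2, so the A_1-coordinate is (-11/2)/(-22) = 1/4.
[A_1PA_3] = ½·(1·(17/4−6) + (-13/4)·(6−5) + (-8)·(5−(17/4))) = ½·(-7/4 − 13/4 − 6) = -11/2, so the A_2-coordinate is 1/4.
[A_1A_2P] = ½·(1·(0−(17/4)) + 2·(17/4−5) + (-13/4)·(5−0)) = ½·(-17/4 − 3/2 − 65/4) = -11, so the A_3-coordinate is 1/2.

(1/4, 1/4, 1/2)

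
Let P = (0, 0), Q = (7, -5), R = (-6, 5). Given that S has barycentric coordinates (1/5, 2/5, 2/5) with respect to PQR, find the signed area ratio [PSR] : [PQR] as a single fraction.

The signed ratio [PSR]/[PQR] equals the barycentric coordinate of S at vertex Q, which is 2/5.

2/5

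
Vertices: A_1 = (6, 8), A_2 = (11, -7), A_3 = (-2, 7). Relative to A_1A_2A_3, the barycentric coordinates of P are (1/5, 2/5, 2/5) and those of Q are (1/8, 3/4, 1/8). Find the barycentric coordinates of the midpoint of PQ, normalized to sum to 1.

Since both coordinate triples sum to 1, the midpoint's barycentrics are the componentwise average.
(1/5+1/8)/2 = 13/80; similarly 23/40 and 21/80.

(13/80, 23/40, 21/80)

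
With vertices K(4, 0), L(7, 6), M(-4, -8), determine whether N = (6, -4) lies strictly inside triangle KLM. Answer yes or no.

no

Barycentric coordinates of N: (4, -2, -1).
The three coordinates are positive, negative, negative; a point is interior exactly when all three are positive.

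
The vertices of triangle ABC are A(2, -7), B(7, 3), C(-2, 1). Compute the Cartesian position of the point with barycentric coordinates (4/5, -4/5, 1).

(-6, -7)

P = (4/5)·A + (-4/5)·B + 1·C.
x-coordinate: (4/5)·2 + (-4/5)·7 + 1·(-2) = -6.
y-coordinate: (4/5)·(-7) + (-4/5)·3 + 1·1 = -7.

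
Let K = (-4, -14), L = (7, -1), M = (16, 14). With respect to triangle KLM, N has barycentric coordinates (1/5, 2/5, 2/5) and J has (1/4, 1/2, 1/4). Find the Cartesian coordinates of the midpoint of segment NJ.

Barycentric coordinates of the midpoint are the average: (9/40, 9/20, 13/40).
Converting: (9/40)·K + (9/20)·L + (13/40)·M = (149/20, 19/20).

(149/20, 19/20)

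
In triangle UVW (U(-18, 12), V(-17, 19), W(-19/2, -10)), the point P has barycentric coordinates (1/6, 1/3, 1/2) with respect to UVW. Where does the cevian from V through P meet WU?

Line VP meets WU where the V-coordinate vanishes; zeroing P's V-weight and renormalizing leaves W, U-weights 1/2 : 1/6 → (3/4, 1/4).
So Q = (3/4)·W + (1/4)·U = (-93/8, -9/2).

(-93/8, -9/2)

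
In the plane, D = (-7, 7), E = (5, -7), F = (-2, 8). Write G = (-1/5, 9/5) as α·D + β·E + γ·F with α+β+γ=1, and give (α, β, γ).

(1/5, 2/5, 2/5)

Signed area of the reference triangle: [DEF] = ½·((-7)·(-7−8) + 5·(8−7) + (-2)·(7−(-7))) = ½·(105 + 5 − 28) = 41.
[GEF] = ½·((-1/5)·(-7−8) + 5·(8−(9/5)) + (-2)·(9/5−(-7))) = ½·(3 + 31 − 88/5) = 41/5, so the D-coordinate is (41/5)/41 = 1/5.
[DGF] = ½·((-7)·(9/5−8) + (-1/5)·(8−7) + (-2)·(7−(9/5))) = ½·(217/5 − 1/5 − 52/5) = 82/5, so the E-coordinate is 2/5.
[DEG] = ½·((-7)·(-7−(9/5)) + 5·(9/5−7) + (-1/5)·(7−(-7))) = ½·(308/5 − 26 − 14/5) = 82/5, so the F-coordinate is 2/5.
Check: 1/5 + 2/5 + 2/5 = 1.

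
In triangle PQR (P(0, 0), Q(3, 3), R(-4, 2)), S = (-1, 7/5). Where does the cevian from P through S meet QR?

(-5/3, 7/3)

Barycentric coordinates of S with respect to PQR: (2/5, 1/5, 2/5).
On side QR the P-coordinate is zero; dropping S's P-weight 2/5 and renormalizing the remaining 1/5 : 2/5 gives weights 1/3, 2/3 on Q, R.
T = (1/3)·(3, 3) + (2/3)·(-4, 2) = (-5/3, 7/3).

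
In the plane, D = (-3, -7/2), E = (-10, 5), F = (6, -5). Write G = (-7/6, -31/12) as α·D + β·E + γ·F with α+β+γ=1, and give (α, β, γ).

Signed area of the reference triangle: [DEF] = ½·((-3)·(5−(-5)) + (-10)·(-5−(-7/2)) + 6·(-7/2−5)) = ½·(-30 + 15 − 51) = -33.
[GEF] = ½·((-7/6)·(5−(-5)) + (-10)·(-5−(-31/12)) + 6·(-31/12−5)) = ½·(-35/3 + 145/6 − 91/2) = -33/2, so the D-coordinate is (-33/2)/(-33) = 1/2.
[DGF] = ½·((-3)·(-31/12−(-5)) + (-7/6)·(-5−(-7/2)) + 6·(-7/2−(-31/12))) = ½·(-29/4 + 7/4 − 11/2) = -11/2, so the E-coordinate is 1/6.
[DEG] = ½·((-3)·(5−(-31/12)) + (-10)·(-31/12−(-7/2)) + (-7/6)·(-7/2−5)) = ½·(-91/4 − 55/6 + 119/12) = -11, so the F-coordinate is 1/3.

(1/2, 1/6, 1/3)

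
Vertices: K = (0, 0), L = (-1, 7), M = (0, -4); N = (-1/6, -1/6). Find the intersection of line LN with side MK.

(0, -8/5)

Barycentric coordinates of N with respect to KLM: (1/2, 1/6, 1/3).
On side MK the L-coordinate is zero; dropping N's L-weight 1/6 and renormalizing the remaining 1/3 : 1/2 gives weights 2/5, 3/5 on M, K.
J = (2/5)·(0, -4) + (3/5)·(0, 0) = (0, -8/5).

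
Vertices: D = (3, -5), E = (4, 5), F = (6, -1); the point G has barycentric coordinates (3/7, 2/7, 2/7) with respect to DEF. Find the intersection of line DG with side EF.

(5, 2)

Line DG meets EF where the D-coordinate vanishes; zeroing G's D-weight and renormalizing leaves E, F-weights 2/7 : 2/7 → (1/2, 1/2).
So H = (1/2)·E + (1/2)·F = (5, 2).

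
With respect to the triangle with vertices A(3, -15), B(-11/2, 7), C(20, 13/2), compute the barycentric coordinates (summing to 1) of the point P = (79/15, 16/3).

(1/15, 8/15, 2/5)

Signed area of the reference triangle: [ABC] = ½·(3·(7−(13/2)) + (-11/2)·(13/2−(-15)) + 20·(-15−7)) = ½·(3/2 − 473/4 − 440) = -2227/8.
[PBC] = ½·((79/15)·(7−(13/2)) + (-11/2)·(13/2−(16/3)) + 20·(16/3−7)) = ½·(79/30 − 77/12 − 100/3) = -2227/120, so the A-coordinate is (-2227/120)/(-2227/8) = 1/15.
[APC] = ½·(3·(16/3−(13/2)) + (79/15)·(13/2−(-15)) + 20·(-15−(16/3))) = ½·(-7/2 + 3397/30 − 1220/3) = -2227/15, so the B-coordinate is 8/15.
[ABP] = ½·(3·(7−(16/3)) + (-11/2)·(16/3−(-15)) + (79/15)·(-15−7)) = ½·(5 − 671/6 − 1738/15) = -2227/20, so the C-coordinate is 2/5.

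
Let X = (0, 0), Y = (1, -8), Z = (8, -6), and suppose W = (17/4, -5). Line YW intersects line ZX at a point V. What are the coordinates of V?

(16/3, -4)

Barycentric coordinates of W with respect to XYZ: (1/4, 1/4, 1/2).
On side ZX the Y-coordinate is zero; dropping W's Y-weight 1/4 and renormalizing the remaining 1/2 : 1/4 gives weights 2/3, 1/3 on Z, X.
V = (2/3)·(8, -6) + (1/3)·(0, 0) = (16/3, -4).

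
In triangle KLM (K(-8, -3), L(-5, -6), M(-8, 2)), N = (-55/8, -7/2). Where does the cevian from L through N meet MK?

(-8, -2)

Barycentric coordinates of N with respect to KLM: (1/2, 3/8, 1/8).
On side MK the L-coordinate is zero; dropping N's L-weight 3/8 and renormalizing the remaining 1/8 : 1/2 gives weights 1/5, 4/5 on M, K.
J = (1/5)·(-8, 2) + (4/5)·(-8, -3) = (-8, -2).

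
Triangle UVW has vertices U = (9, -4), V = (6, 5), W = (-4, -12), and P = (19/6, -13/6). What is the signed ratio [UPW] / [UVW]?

1/2

[UVW] = ½·(9·(5−(-12)) + 6·(-12−(-4)) + (-4)·(-4−5)) = ½·(153 − 48 + 36) = 141/2.
[UPW] = ½·(9·(-13/6−(-12)) + (19/6)·(-12−(-4)) + (-4)·(-4−(-13/6))) = ½·(177/2 − 76/3 + 22/3) = 141/4, so the ratio is (141/4)/(141/2) = 1/2.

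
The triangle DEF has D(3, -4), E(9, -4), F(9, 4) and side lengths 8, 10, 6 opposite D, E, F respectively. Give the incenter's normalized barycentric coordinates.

The incenter has barycentric coordinates proportional to the opposite side lengths: (8 : 10 : 6).
Normalizing by 8+10+6 = 24 gives (1/3, 5/12, 1/4).

(1/3, 5/12, 1/4)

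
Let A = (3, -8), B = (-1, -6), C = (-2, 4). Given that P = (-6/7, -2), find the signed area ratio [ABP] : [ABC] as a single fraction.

3/7

[ABC] = ½·(3·(-6−4) + (-1)·(4−(-8)) + (-2)·(-8−(-6))) = ½·(-30 − 12 + 4) = -19.
[ABP] = ½·(3·(-6−(-2)) + (-1)·(-2−(-8)) + (-6/7)·(-8−(-6))) = ½·(-12 − 6 + 12/7) = -57/7, so the ratio is (-57/7)/(-19) = 3/7.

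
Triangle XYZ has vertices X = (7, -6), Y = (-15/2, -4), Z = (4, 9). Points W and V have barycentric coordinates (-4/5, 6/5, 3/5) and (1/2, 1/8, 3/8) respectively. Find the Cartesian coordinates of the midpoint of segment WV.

Barycentric coordinates of the midpoint are the average: (-3/20, 53/80, 39/80).
Converting: (-3/20)·X + (53/80)·Y + (39/80)·Z = (-651/160, 211/80).

(-651/160, 211/80)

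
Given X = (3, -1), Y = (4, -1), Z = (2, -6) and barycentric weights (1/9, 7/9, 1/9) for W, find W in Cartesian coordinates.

(11/3, -14/9)

W = (1/9)·X + (7/9)·Y + (1/9)·Z.
x-coordinate: (1/9)·3 + (7/9)·4 + (1/9)·2 = 11/3.
y-coordinate: (1/9)·(-1) + (7/9)·(-1) + (1/9)·(-6) = -14/9.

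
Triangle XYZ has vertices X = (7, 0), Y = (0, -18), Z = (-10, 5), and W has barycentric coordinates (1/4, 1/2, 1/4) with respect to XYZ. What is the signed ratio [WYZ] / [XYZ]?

The signed ratio [WYZ]/[XYZ] equals the barycentric coordinate of W at vertex X, which is 1/4.

1/4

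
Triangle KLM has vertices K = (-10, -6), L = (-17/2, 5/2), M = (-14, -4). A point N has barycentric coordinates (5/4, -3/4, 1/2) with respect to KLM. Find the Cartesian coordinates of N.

N = (5/4)·K + (-3/4)·L + (1/2)·M.
x-coordinate: (5/4)·(-10) + (-3/4)·(-17/2) + (1/2)·(-14) = -105/8.
y-coordinate: (5/4)·(-6) + (-3/4)·(5/2) + (1/2)·(-4) = -91/8.

(-105/8, -91/8)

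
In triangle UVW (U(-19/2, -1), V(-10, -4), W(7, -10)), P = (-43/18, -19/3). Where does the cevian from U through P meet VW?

Barycentric coordinates of P with respect to UVW: (1/9, 4/9, 4/9).
On side VW the U-coordinate is zero; dropping P's U-weight 1/9 and renormalizing the remaining 4/9 : 4/9 gives weights 1/2, 1/2 on V, W.
Q = (1/2)·(-10, -4) + (1/2)·(7, -10) = (-3/2, -7).

(-3/2, -7)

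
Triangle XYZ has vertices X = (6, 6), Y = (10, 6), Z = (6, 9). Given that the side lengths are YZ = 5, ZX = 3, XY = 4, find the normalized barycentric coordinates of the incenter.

The incenter has barycentric coordinates proportional to the opposite side lengths: (5 : 3 : 4).
Normalizing by 5+3+4 = 12 gives (5/12, 1/4, 1/3).

(5/12, 1/4, 1/3)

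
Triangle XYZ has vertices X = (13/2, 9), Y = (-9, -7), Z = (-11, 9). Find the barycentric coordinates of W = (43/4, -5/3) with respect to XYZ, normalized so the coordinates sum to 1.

Signed area of the reference triangle: [XYZ] = ½·((13/2)·(-7−9) + (-9)·(9−9) + (-11)·(9−(-7))) = ½·(-104 + 0 − 176) = -140.
[WYZ] = ½·((43/4)·(-7−9) + (-9)·(9−(-5/3)) + (-11)·(-5/3−(-7))) = ½·(-172 − 96 − 176/3) = -490/3, so the X-coordinate is (-490/3)/(-140) = 7/6.
[XWZ] = ½·((13/2)·(-5/3−9) + (43/4)·(9−9) + (-11)·(9−(-5/3))) = ½·(-208/3 + 0 − 352/3) = -280/3, so the Y-coordinate is 2/3.
[XYW] = ½·((13/2)·(-7−(-5/3)) + (-9)·(-5/3−9) + (43/4)·(9−(-7))) = ½·(-104/3 + 96 + 172) = 350/3, so the Z-coordinate is -5/6.
Check: 7/6 + 2/3 − 5/6 = 1.

(7/6, 2/3, -5/6)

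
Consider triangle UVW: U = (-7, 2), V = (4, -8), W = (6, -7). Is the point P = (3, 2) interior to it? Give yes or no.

Barycentric coordinates of P: (21/31, -90/31, 100/31).
The three coordinates are positive, negative, positive; a point is interior exactly when all three are positive.

no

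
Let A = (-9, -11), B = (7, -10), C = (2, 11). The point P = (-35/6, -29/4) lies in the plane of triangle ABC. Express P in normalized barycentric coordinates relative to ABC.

(3/4, 1/12, 1/6)

Signed area of the reference triangle: [ABC] = ½·((-9)·(-10−11) + 7·(11−(-11)) + 2·(-11−(-10))) = ½·(189 + 154 − 2) = 341/2.
[PBC] = ½·((-35/6)·(-10−11) + 7·(11−(-29/4)) + 2·(-29/4−(-10))) = ½·(245/2 + 511/4 + 11/2) = 1023/8, so the A-coordinate is (1023/8)/(341/2) = 3/4.
[APC] = ½·((-9)·(-29/4−11) + (-35/6)·(11−(-11)) + 2·(-11−(-29/4))) = ½·(657/4 − 385/3 − 15/2) = 341/24, so the B-coordinate is 1/12.
[ABP] = ½·((-9)·(-10−(-29/4)) + 7·(-29/4−(-11)) + (-35/6)·(-11−(-10))) = ½·(99/4 + 105/4 + 35/6) = 341/12, so the C-coordinate is 1/6.
Check: 3/4 + 1/12 + 1/6 = 1.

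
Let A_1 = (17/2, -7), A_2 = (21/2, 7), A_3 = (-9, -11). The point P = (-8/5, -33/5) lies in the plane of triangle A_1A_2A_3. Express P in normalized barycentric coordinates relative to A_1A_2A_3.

(1/5, 1/5, 3/5)

Signed area of the reference triangle: [A_1A_2A_3] = ½·((17/2)·(7−(-11)) + (21/2)·(-11−(-7)) + (-9)·(-7−7)) = ½·(153 − 42 + 126) = 237/2.
[PA_2A_3] = ½·((-8/5)·(7−(-11)) + (21/2)·(-11−(-33/5)) + (-9)·(-33/5−7)) = ½·(-144/5 − 231/5 + 612/5) = 237/10, so the A_1-coordinate is (237/10)/(237/2) = 1/5.
[A_1PA_3] = ½·((17/2)·(-33/5−(-11)) + (-8/5)·(-11−(-7)) + (-9)·(-7−(-33/5))) = ½·(187/5 + 32/5 + 18/5) = 237/10, so the A_2-coordinate is 1/5.
[A_1A_2P] = ½·((17/2)·(7−(-33/5)) + (21/2)·(-33/5−(-7)) + (-8/5)·(-7−7)) = ½·(578/5 + 21/5 + 112/5) = 711/10, so the A_3-coordinate is 3/5.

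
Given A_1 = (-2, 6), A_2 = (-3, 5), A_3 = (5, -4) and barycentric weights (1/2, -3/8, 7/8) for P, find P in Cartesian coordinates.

(9/2, -19/8)

P = (1/2)·A_1 + (-3/8)·A_2 + (7/8)·A_3.
x-coordinate: (1/2)·(-2) + (-3/8)·(-3) + (7/8)·5 = 9/2.
y-coordinate: (1/2)·6 + (-3/8)·5 + (7/8)·(-4) = -19/8.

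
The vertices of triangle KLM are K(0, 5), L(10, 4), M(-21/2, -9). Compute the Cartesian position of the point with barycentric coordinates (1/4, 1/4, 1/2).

(-11/4, -9/4)

N = (1/4)·K + (1/4)·L + (1/2)·M.
x-coordinate: (1/4)·0 + (1/4)·10 + (1/2)·(-21/2) = -11/4.
y-coordinate: (1/4)·5 + (1/4)·4 + (1/2)·(-9) = -9/4.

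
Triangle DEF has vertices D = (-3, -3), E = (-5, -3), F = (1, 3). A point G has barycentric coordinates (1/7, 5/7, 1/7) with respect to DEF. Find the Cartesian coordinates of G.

G = (1/7)·D + (5/7)·E + (1/7)·F.
x-coordinate: (1/7)·(-3) + (5/7)·(-5) + (1/7)·1 = -27/7.
y-coordinate: (1/7)·(-3) + (5/7)·(-3) + (1/7)·3 = -15/7.

(-27/7, -15/7)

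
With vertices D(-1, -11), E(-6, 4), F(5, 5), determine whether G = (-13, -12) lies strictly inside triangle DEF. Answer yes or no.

Barycentric coordinates of G: (169/170, 93/85, -37/34).
The three coordinates are positive, positive, negative; a point is interior exactly when all three are positive.

no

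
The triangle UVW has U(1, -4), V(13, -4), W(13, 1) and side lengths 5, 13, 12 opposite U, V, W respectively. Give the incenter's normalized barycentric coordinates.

The incenter has barycentric coordinates proportional to the opposite side lengths: (5 : 13 : 12).
Normalizing by 5+13+12 = 30 gives (1/6, 13/30, 2/5).

(1/6, 13/30, 2/5)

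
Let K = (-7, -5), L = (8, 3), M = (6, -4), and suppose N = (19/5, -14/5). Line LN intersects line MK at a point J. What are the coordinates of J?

Barycentric coordinates of N with respect to KLM: (1/5, 1/5, 3/5).
On side MK the L-coordinate is zero; dropping N's L-weight 1/5 and renormalizing the remaining 3/5 : 1/5 gives weights 3/4, 1/4 on M, K.
J = (3/4)·(6, -4) + (1/4)·(-7, -5) = (11/4, -17/4).

(11/4, -17/4)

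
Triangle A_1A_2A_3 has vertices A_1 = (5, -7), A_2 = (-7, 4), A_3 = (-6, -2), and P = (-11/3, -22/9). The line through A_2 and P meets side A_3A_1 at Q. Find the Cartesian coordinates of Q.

Barycentric coordinates of P with respect to A_1A_2A_3: (2/9, 1/9, 2/3).
On side A_3A_1 the A_2-coordinate is zero; dropping P's A_2-weight 1/9 and renormalizing the remaining 2/3 : 2/9 gives weights 3/4, 1/4 on A_3, A_1.
Q = (3/4)·(-6, -2) + (1/4)·(5, -7) = (-13/4, -13/4).

(-13/4, -13/4)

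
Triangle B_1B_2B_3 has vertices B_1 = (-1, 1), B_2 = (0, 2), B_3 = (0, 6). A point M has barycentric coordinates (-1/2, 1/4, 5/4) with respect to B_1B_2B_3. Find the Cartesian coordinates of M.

(1/2, 15/2)

M = (-1/2)·B_1 + (1/4)·B_2 + (5/4)·B_3.
x-coordinate: (-1/2)·(-1) + (1/4)·0 + (5/4)·0 = 1/2.
y-coordinate: (-1/2)·1 + (1/4)·2 + (5/4)·6 = 15/2.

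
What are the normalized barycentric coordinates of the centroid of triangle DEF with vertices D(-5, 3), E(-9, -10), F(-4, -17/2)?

The centroid is the average of the vertices, so each weight is 1/3.

(1/3, 1/3, 1/3)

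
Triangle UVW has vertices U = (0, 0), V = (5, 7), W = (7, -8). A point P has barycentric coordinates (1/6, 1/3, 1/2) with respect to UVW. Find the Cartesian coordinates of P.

(31/6, -5/3)

P = (1/6)·U + (1/3)·V + (1/2)·W.
x-coordinate: (1/6)·0 + (1/3)·5 + (1/2)·7 = 31/6.
y-coordinate: (1/6)·0 + (1/3)·7 + (1/2)·(-8) = -5/3.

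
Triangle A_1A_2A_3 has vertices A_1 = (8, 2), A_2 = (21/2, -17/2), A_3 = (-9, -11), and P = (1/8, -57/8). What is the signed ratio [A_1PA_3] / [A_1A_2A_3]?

1/4

[A_1A_2A_3] = ½·(8·(-17/2−(-11)) + (21/2)·(-11−2) + (-9)·(2−(-17/2))) = ½·(20 − 273/2 − 189/2) = -211/2.
[A_1PA_3] = ½·(8·(-57/8−(-11)) + (1/8)·(-11−2) + (-9)·(2−(-57/8))) = ½·(31 − 13/8 − 657/8) = -211/8, so the ratio is (-211/8)/(-211/2) = 1/4.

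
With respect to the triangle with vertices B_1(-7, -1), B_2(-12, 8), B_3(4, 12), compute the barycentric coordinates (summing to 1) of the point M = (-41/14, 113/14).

(3/14, 2/7, 1/2)

Signed area of the reference triangle: [B_1B_2B_3] = ½·((-7)·(8−12) + (-12)·(12−(-1)) + 4·(-1−8)) = ½·(28 − 156 − 36) = -82.
[MB_2B_3] = ½·((-41/14)·(8−12) + (-12)·(12−(113/14)) + 4·(113/14−8)) = ½·(82/7 − 330/7 + 2/7) = -123/7, so the B_1-coordinate is (-123/7)/(-82) = 3/14.
[B_1MB_3] = ½·((-7)·(113/14−12) + (-41/14)·(12−(-1)) + 4·(-1−(113/14))) = ½·(55/2 − 533/14 − 254/7) = -164/7, so the B_2-coordinate is 2/7.
[B_1B_2M] = ½·((-7)·(8−(113/14)) + (-12)·(113/14−(-1)) + (-41/14)·(-1−8)) = ½·(1/2 − 762/7 + 369/14) = -41, so the B_3-coordinate is 1/2.
Check: 3/14 + 2/7 + 1/2 = 1.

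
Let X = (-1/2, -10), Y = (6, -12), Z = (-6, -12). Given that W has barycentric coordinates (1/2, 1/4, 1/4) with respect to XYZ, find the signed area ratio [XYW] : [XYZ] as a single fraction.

The signed ratio [XYW]/[XYZ] equals the barycentric coordinate of W at vertex Z, which is 1/4.

1/4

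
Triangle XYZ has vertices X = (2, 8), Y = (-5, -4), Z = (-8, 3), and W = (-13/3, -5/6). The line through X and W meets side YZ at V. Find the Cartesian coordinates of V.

Barycentric coordinates of W with respect to XYZ: (1/6, 2/3, 1/6).
On side YZ the X-coordinate is zero; dropping W's X-weight 1/6 and renormalizing the remaining 2/3 : 1/6 gives weights 4/5, 1/5 on Y, Z.
V = (4/5)·(-5, -4) + (1/5)·(-8, 3) = (-28/5, -13/5).

(-28/5, -13/5)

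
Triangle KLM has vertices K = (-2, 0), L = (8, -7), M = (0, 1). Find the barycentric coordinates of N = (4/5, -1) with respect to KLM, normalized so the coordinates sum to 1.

(2/5, 1/5, 2/5)

Signed area of the reference triangle: [KLM] = ½·((-2)·(-7−1) + 8·(1−0) + 0·(0−(-7))) = ½·(16 + 8 + 0) = 12.
[NLM] = ½·((4/5)·(-7−1) + 8·(1−(-1)) + 0·(-1−(-7))) = ½·(-32/5 + 16 + 0) = 24/5, so the K-coordinate is (24/5)/12 = 2/5.
[KNM] = ½·((-2)·(-1−1) + (4/5)·(1−0) + 0·(0−(-1))) = ½·(4 + 4/5 + 0) = 12/5, so the L-coordinate is 1/5.
[KLN] = ½·((-2)·(-7−(-1)) + 8·(-1−0) + (4/5)·(0−(-7))) = ½·(12 − 8 + 28/5) = 24/5, so the M-coordinate is 2/5.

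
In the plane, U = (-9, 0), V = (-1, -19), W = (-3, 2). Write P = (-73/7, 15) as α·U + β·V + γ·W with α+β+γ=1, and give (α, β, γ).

Signed area of the reference triangle: [UVW] = ½·((-9)·(-19−2) + (-1)·(2−0) + (-3)·(0−(-19))) = ½·(189 − 2 − 57) = 65.
[PVW] = ½·((-73/7)·(-19−2) + (-1)·(2−15) + (-3)·(15−(-19))) = ½·(219 + 13 − 102) = 65, so the U-coordinate is 65/65 = 1.
[UPW] = ½·((-9)·(15−2) + (-73/7)·(2−0) + (-3)·(0−15)) = ½·(-117 − 146/7 + 45) = -325/7, so the V-coordinate is -5/7.
[UVP] = ½·((-9)·(-19−15) + (-1)·(15−0) + (-73/7)·(0−(-19))) = ½·(306 − 15 − 1387/7) = 325/7, so the W-coordinate is 5/7.

(1, -5/7, 5/7)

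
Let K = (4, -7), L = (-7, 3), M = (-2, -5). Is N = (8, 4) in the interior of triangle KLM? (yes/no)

Barycentric coordinates of N: (125/38, 37/19, -161/38).
The three coordinates are positive, positive, negative; a point is interior exactly when all three are positive.

no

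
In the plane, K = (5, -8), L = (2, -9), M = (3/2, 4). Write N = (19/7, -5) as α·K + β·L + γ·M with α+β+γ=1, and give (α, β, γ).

Signed area of the reference triangle: [KLM] = ½·(5·(-9−4) + 2·(4−(-8)) + (3/2)·(-8−(-9))) = ½·(-65 + 24 + 3/2) = -79/4.
[NLM] = ½·((19/7)·(-9−4) + 2·(4−(-5)) + (3/2)·(-5−(-9))) = ½·(-247/7 + 18 + 6) = -79/14, so the K-coordinate is (-79/14)/(-79/4) = 2/7.
[KNM] = ½·(5·(-5−4) + (19/7)·(4−(-8)) + (3/2)·(-8−(-5))) = ½·(-45 + 228/7 − 9/2) = -237/28, so the L-coordinate is 3/7.
[KLN] = ½·(5·(-9−(-5)) + 2·(-5−(-8)) + (19/7)·(-8−(-9))) = ½·(-20 + 6 + 19/7) = -79/14, so the M-coordinate is 2/7.

(2/7, 3/7, 2/7)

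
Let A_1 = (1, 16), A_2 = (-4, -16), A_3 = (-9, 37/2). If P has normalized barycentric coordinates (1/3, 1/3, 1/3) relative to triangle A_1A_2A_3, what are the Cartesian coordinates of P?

(-4, 37/6)

P = (1/3)·A_1 + (1/3)·A_2 + (1/3)·A_3.
x-coordinate: (1/3)·1 + (1/3)·(-4) + (1/3)·(-9) = -4.
y-coordinate: (1/3)·16 + (1/3)·(-16) + (1/3)·(37/2) = 37/6.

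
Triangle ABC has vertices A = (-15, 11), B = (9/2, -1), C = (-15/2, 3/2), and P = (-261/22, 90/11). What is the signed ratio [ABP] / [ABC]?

[ABC] = ½·((-15)·(-1−(3/2)) + (9/2)·(3/2−11) + (-15/2)·(11−(-1))) = ½·(75/2 − 171/4 − 90) = -381/8.
[ABP] = ½·((-15)·(-1−(90/11)) + (9/2)·(90/11−11) + (-261/22)·(11−(-1))) = ½·(1515/11 − 279/22 − 1566/11) = -381/44, so the ratio is (-381/44)/(-381/8) = 2/11.

2/11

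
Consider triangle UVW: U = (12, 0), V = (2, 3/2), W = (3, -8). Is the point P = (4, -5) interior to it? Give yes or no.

Barycentric coordinates of P: (25/187, 38/187, 124/187).
The three coordinates are positive, positive, positive; a point is interior exactly when all three are positive.

yes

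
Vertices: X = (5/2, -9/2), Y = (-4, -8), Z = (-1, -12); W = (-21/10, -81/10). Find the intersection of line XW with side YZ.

Barycentric coordinates of W with respect to XYZ: (1/5, 3/5, 1/5).
On side YZ the X-coordinate is zero; dropping W's X-weight 1/5 and renormalizing the remaining 3/5 : 1/5 gives weights 3/4, 1/4 on Y, Z.
V = (3/4)·(-4, -8) + (1/4)·(-1, -12) = (-13/4, -9).

(-13/4, -9)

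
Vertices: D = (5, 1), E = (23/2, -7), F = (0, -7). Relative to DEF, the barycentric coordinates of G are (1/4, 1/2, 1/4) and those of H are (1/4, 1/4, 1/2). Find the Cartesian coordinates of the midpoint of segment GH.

(89/16, -5)

Barycentric coordinates of the midpoint are the average: (1/4, 3/8, 3/8).
Converting: (1/4)·D + (3/8)·E + (3/8)·F = (89/16, -5).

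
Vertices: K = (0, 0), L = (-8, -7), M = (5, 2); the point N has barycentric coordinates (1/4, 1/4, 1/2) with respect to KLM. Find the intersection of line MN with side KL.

Line MN meets KL where the M-coordinate vanishes; zeroing N's M-weight and renormalizing leaves K, L-weights 1/4 : 1/4 → (1/2, 1/2).
So J = (1/2)·K + (1/2)·L = (-4, -7/2).

(-4, -7/2)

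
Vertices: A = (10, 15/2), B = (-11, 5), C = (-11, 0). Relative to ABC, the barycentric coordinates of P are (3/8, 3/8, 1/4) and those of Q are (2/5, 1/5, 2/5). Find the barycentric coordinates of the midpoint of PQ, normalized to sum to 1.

(31/80, 23/80, 13/40)

Since both coordinate triples sum to 1, the midpoint's barycentrics are the componentwise average.
(3/8+2/5)/2 = 31/80; similarly 23/80 and 13/40.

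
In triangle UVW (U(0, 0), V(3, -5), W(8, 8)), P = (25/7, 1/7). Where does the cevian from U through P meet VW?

Barycentric coordinates of P with respect to UVW: (2/7, 3/7, 2/7).
On side VW the U-coordinate is zero; dropping P's U-weight 2/7 and renormalizing the remaining 3/7 : 2/7 gives weights 3/5, 2/5 on V, W.
Q = (3/5)·(3, -5) + (2/5)·(8, 8) = (5, 1/5).

(5, 1/5)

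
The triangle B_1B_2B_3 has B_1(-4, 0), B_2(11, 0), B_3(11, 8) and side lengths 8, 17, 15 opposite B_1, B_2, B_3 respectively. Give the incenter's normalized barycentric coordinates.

(1/5, 17/40, 3/8)

The incenter has barycentric coordinates proportional to the opposite side lengths: (8 : 17 : 15).
Normalizing by 8+17+15 = 40 gives (1/5, 17/40, 3/8).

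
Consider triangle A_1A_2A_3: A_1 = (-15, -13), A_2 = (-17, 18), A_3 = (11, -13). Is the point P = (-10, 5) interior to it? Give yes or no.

Barycentric coordinates of P: (147/806, 18/31, 191/806).
The three coordinates are positive, positive, positive; a point is interior exactly when all three are positive.

yes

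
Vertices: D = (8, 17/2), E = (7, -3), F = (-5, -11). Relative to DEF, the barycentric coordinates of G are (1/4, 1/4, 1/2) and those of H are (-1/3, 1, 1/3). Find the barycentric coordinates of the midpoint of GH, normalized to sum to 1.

(-1/24, 5/8, 5/12)

Since both coordinate triples sum to 1, the midpoint's barycentrics are the componentwise average.
(1/4+-1/3)/2 = -1/24; similarly 5/8 and 5/12.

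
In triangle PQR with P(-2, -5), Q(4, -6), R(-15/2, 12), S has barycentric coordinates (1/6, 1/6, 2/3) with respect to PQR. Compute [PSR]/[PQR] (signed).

The signed ratio [PSR]/[PQR] equals the barycentric coordinate of S at vertex Q, which is 1/6.

1/6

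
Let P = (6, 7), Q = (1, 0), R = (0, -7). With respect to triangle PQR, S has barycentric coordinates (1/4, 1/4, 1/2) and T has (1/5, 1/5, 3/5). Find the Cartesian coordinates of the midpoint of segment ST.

(63/40, -91/40)

Barycentric coordinates of the midpoint are the average: (9/40, 9/40, 11/20).
Converting: (9/40)·P + (9/40)·Q + (11/20)·R = (63/40, -91/40).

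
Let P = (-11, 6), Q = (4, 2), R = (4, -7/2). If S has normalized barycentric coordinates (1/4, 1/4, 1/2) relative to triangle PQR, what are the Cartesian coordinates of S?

S = (1/4)·P + (1/4)·Q + (1/2)·R.
x-coordinate: (1/4)·(-11) + (1/4)·4 + (1/2)·4 = 1/4.
y-coordinate: (1/4)·6 + (1/4)·2 + (1/2)·(-7/2) = 1/4.

(1/4, 1/4)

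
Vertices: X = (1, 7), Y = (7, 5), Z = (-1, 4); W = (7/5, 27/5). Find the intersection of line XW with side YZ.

Barycentric coordinates of W with respect to XYZ: (2/5, 1/5, 2/5).
On side YZ the X-coordinate is zero; dropping W's X-weight 2/5 and renormalizing the remaining 1/5 : 2/5 gives weights 1/3, 2/3 on Y, Z.
V = (1/3)·(7, 5) + (2/3)·(-1, 4) = (5/3, 13/3).

(5/3, 13/3)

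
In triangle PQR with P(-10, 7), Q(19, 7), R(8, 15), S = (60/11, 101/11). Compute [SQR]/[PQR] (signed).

[PQR] = ½·((-10)·(7−15) + 19·(15−7) + 8·(7−7)) = ½·(80 + 152 + 0) = 116.
[SQR] = ½·((60/11)·(7−15) + 19·(15−(101/11)) + 8·(101/11−7)) = ½·(-480/11 + 1216/11 + 192/11) = 464/11, so the ratio is (464/11)/116 = 4/11.

4/11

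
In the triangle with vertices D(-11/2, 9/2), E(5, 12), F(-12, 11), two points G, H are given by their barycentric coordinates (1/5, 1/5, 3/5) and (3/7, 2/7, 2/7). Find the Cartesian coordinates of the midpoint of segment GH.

Barycentric coordinates of the midpoint are the average: (11/35, 17/70, 31/70).
Converting: (11/35)·D + (17/70)·E + (31/70)·F = (-204/35, 46/5).

(-204/35, 46/5)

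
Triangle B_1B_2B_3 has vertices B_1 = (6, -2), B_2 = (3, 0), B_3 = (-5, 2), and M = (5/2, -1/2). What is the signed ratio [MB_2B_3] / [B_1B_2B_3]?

1/2

[B_1B_2B_3] = ½·(6·(0−2) + 3·(2−(-2)) + (-5)·(-2−0)) = ½·(-12 + 12 + 10) = 5.
[MB_2B_3] = ½·((5/2)·(0−2) + 3·(2−(-1/2)) + (-5)·(-1/2−0)) = ½·(-5 + 15/2 + 5/2) = 5/2, so the ratio is (5/2)/5 = 1/2.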